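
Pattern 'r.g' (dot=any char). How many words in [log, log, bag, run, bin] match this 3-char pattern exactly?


Pattern 'r.g' means: starts with 'r', any single char, ends with 'g'.
Checking each word (must be exactly 3 chars):
  'log' (len=3): no
  'log' (len=3): no
  'bag' (len=3): no
  'run' (len=3): no
  'bin' (len=3): no
Matching words: []
Total: 0

0


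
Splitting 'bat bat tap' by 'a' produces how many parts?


Splitting by 'a' breaks the string at each occurrence of the separator.
Text: 'bat bat tap'
Parts after split:
  Part 1: 'b'
  Part 2: 't b'
  Part 3: 't t'
  Part 4: 'p'
Total parts: 4

4


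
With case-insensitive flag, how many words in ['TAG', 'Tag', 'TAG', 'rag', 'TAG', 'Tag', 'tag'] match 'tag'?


Case-insensitive matching: compare each word's lowercase form to 'tag'.
  'TAG' -> lower='tag' -> MATCH
  'Tag' -> lower='tag' -> MATCH
  'TAG' -> lower='tag' -> MATCH
  'rag' -> lower='rag' -> no
  'TAG' -> lower='tag' -> MATCH
  'Tag' -> lower='tag' -> MATCH
  'tag' -> lower='tag' -> MATCH
Matches: ['TAG', 'Tag', 'TAG', 'TAG', 'Tag', 'tag']
Count: 6

6


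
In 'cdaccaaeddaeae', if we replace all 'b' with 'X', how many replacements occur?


re.sub('b', 'X', text) replaces every occurrence of 'b' with 'X'.
Text: 'cdaccaaeddaeae'
Scanning for 'b':
Total replacements: 0

0


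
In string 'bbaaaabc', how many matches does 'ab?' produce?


Pattern 'ab?' matches 'a' optionally followed by 'b'.
String: 'bbaaaabc'
Scanning left to right for 'a' then checking next char:
  Match 1: 'a' (a not followed by b)
  Match 2: 'a' (a not followed by b)
  Match 3: 'a' (a not followed by b)
  Match 4: 'ab' (a followed by b)
Total matches: 4

4


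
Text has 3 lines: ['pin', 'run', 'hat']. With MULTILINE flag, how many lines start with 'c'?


With MULTILINE flag, ^ matches the start of each line.
Lines: ['pin', 'run', 'hat']
Checking which lines start with 'c':
  Line 1: 'pin' -> no
  Line 2: 'run' -> no
  Line 3: 'hat' -> no
Matching lines: []
Count: 0

0


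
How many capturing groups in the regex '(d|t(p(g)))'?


To count capturing groups, count each '(' that starts a group.
Pattern: '(d|t(p(g)))'
Walking through the pattern:
  Position 0: '(' -> group #1
  Position 4: '(' -> group #2
  Position 6: '(' -> group #3
Total capturing groups: 3

3


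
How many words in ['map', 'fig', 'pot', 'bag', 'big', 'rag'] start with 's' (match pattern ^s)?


Pattern ^s anchors to start of word. Check which words begin with 's':
  'map' -> no
  'fig' -> no
  'pot' -> no
  'bag' -> no
  'big' -> no
  'rag' -> no
Matching words: []
Count: 0

0


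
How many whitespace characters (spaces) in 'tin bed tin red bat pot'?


\s matches whitespace characters (spaces, tabs, etc.).
Text: 'tin bed tin red bat pot'
This text has 6 words separated by spaces.
Number of spaces = number of words - 1 = 6 - 1 = 5

5


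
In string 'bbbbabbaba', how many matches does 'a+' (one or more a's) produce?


Pattern 'a+' matches one or more consecutive a's.
String: 'bbbbabbaba'
Scanning for runs of a:
  Match 1: 'a' (length 1)
  Match 2: 'a' (length 1)
  Match 3: 'a' (length 1)
Total matches: 3

3


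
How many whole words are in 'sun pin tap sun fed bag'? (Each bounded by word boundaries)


Word boundaries (\b) mark the start/end of each word.
Text: 'sun pin tap sun fed bag'
Splitting by whitespace:
  Word 1: 'sun'
  Word 2: 'pin'
  Word 3: 'tap'
  Word 4: 'sun'
  Word 5: 'fed'
  Word 6: 'bag'
Total whole words: 6

6


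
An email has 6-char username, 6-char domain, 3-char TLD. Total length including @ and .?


An email address has format: username@domain.tld
Username length: 6
'@' character: 1
Domain length: 6
'.' character: 1
TLD length: 3
Total = 6 + 1 + 6 + 1 + 3 = 17

17


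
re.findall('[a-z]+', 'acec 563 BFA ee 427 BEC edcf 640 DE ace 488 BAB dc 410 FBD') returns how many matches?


Pattern '[a-z]+' finds one or more lowercase letters.
Text: 'acec 563 BFA ee 427 BEC edcf 640 DE ace 488 BAB dc 410 FBD'
Scanning for matches:
  Match 1: 'acec'
  Match 2: 'ee'
  Match 3: 'edcf'
  Match 4: 'ace'
  Match 5: 'dc'
Total matches: 5

5


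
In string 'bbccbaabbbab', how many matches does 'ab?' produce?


Pattern 'ab?' matches 'a' optionally followed by 'b'.
String: 'bbccbaabbbab'
Scanning left to right for 'a' then checking next char:
  Match 1: 'a' (a not followed by b)
  Match 2: 'ab' (a followed by b)
  Match 3: 'ab' (a followed by b)
Total matches: 3

3


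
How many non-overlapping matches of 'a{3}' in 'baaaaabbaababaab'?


Pattern 'a{3}' matches exactly 3 consecutive a's (greedy, non-overlapping).
String: 'baaaaabbaababaab'
Scanning for runs of a's:
  Run at pos 1: 'aaaaa' (length 5) -> 1 match(es)
  Run at pos 8: 'aa' (length 2) -> 0 match(es)
  Run at pos 11: 'a' (length 1) -> 0 match(es)
  Run at pos 13: 'aa' (length 2) -> 0 match(es)
Matches found: ['aaa']
Total: 1

1


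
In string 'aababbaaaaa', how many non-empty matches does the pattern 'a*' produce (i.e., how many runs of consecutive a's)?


Pattern 'a*' matches zero or more a's. We want non-empty runs of consecutive a's.
String: 'aababbaaaaa'
Walking through the string to find runs of a's:
  Run 1: positions 0-1 -> 'aa'
  Run 2: positions 3-3 -> 'a'
  Run 3: positions 6-10 -> 'aaaaa'
Non-empty runs found: ['aa', 'a', 'aaaaa']
Count: 3

3


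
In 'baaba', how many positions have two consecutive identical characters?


Looking for consecutive identical characters in 'baaba':
  pos 0-1: 'b' vs 'a' -> different
  pos 1-2: 'a' vs 'a' -> MATCH ('aa')
  pos 2-3: 'a' vs 'b' -> different
  pos 3-4: 'b' vs 'a' -> different
Consecutive identical pairs: ['aa']
Count: 1

1


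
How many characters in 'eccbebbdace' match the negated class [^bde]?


Negated class [^bde] matches any char NOT in {b, d, e}
Scanning 'eccbebbdace':
  pos 0: 'e' -> no (excluded)
  pos 1: 'c' -> MATCH
  pos 2: 'c' -> MATCH
  pos 3: 'b' -> no (excluded)
  pos 4: 'e' -> no (excluded)
  pos 5: 'b' -> no (excluded)
  pos 6: 'b' -> no (excluded)
  pos 7: 'd' -> no (excluded)
  pos 8: 'a' -> MATCH
  pos 9: 'c' -> MATCH
  pos 10: 'e' -> no (excluded)
Total matches: 4

4


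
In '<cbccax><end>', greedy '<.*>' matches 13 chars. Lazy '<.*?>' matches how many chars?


Greedy '<.*>' tries to match as MUCH as possible.
Lazy '<.*?>' tries to match as LITTLE as possible.

String: '<cbccax><end>'
Greedy '<.*>' starts at first '<' and extends to the LAST '>': '<cbccax><end>' (13 chars)
Lazy '<.*?>' starts at first '<' and stops at the FIRST '>': '<cbccax>' (8 chars)

8


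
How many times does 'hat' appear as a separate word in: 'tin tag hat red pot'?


Scanning each word for exact match 'hat':
  Word 1: 'tin' -> no
  Word 2: 'tag' -> no
  Word 3: 'hat' -> MATCH
  Word 4: 'red' -> no
  Word 5: 'pot' -> no
Total matches: 1

1


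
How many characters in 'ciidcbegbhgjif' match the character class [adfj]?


Character class [adfj] matches any of: {a, d, f, j}
Scanning string 'ciidcbegbhgjif' character by character:
  pos 0: 'c' -> no
  pos 1: 'i' -> no
  pos 2: 'i' -> no
  pos 3: 'd' -> MATCH
  pos 4: 'c' -> no
  pos 5: 'b' -> no
  pos 6: 'e' -> no
  pos 7: 'g' -> no
  pos 8: 'b' -> no
  pos 9: 'h' -> no
  pos 10: 'g' -> no
  pos 11: 'j' -> MATCH
  pos 12: 'i' -> no
  pos 13: 'f' -> MATCH
Total matches: 3

3


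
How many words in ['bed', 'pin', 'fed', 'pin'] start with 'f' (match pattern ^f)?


Pattern ^f anchors to start of word. Check which words begin with 'f':
  'bed' -> no
  'pin' -> no
  'fed' -> MATCH (starts with 'f')
  'pin' -> no
Matching words: ['fed']
Count: 1

1


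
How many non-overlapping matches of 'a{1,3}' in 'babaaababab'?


Pattern 'a{1,3}' matches between 1 and 3 consecutive a's (greedy).
String: 'babaaababab'
Finding runs of a's and applying greedy matching:
  Run at pos 1: 'a' (length 1)
  Run at pos 3: 'aaa' (length 3)
  Run at pos 7: 'a' (length 1)
  Run at pos 9: 'a' (length 1)
Matches: ['a', 'aaa', 'a', 'a']
Count: 4

4


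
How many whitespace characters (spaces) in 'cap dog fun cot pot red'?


\s matches whitespace characters (spaces, tabs, etc.).
Text: 'cap dog fun cot pot red'
This text has 6 words separated by spaces.
Number of spaces = number of words - 1 = 6 - 1 = 5

5


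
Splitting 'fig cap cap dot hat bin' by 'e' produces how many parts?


Splitting by 'e' breaks the string at each occurrence of the separator.
Text: 'fig cap cap dot hat bin'
Parts after split:
  Part 1: 'fig cap cap dot hat bin'
Total parts: 1

1


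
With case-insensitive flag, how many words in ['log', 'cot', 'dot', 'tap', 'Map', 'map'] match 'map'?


Case-insensitive matching: compare each word's lowercase form to 'map'.
  'log' -> lower='log' -> no
  'cot' -> lower='cot' -> no
  'dot' -> lower='dot' -> no
  'tap' -> lower='tap' -> no
  'Map' -> lower='map' -> MATCH
  'map' -> lower='map' -> MATCH
Matches: ['Map', 'map']
Count: 2

2


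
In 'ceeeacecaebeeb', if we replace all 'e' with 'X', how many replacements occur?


re.sub('e', 'X', text) replaces every occurrence of 'e' with 'X'.
Text: 'ceeeacecaebeeb'
Scanning for 'e':
  pos 1: 'e' -> replacement #1
  pos 2: 'e' -> replacement #2
  pos 3: 'e' -> replacement #3
  pos 6: 'e' -> replacement #4
  pos 9: 'e' -> replacement #5
  pos 11: 'e' -> replacement #6
  pos 12: 'e' -> replacement #7
Total replacements: 7

7


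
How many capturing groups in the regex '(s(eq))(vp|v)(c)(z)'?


To count capturing groups, count each '(' that starts a group.
Pattern: '(s(eq))(vp|v)(c)(z)'
Walking through the pattern:
  Position 0: '(' -> group #1
  Position 2: '(' -> group #2
  Position 7: '(' -> group #3
  Position 13: '(' -> group #4
  Position 16: '(' -> group #5
Total capturing groups: 5

5


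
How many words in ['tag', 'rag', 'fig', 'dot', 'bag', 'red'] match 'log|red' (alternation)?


Alternation 'log|red' matches either 'log' or 'red'.
Checking each word:
  'tag' -> no
  'rag' -> no
  'fig' -> no
  'dot' -> no
  'bag' -> no
  'red' -> MATCH
Matches: ['red']
Count: 1

1


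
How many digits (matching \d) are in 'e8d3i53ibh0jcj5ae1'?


\d matches any digit 0-9.
Scanning 'e8d3i53ibh0jcj5ae1':
  pos 1: '8' -> DIGIT
  pos 3: '3' -> DIGIT
  pos 5: '5' -> DIGIT
  pos 6: '3' -> DIGIT
  pos 10: '0' -> DIGIT
  pos 14: '5' -> DIGIT
  pos 17: '1' -> DIGIT
Digits found: ['8', '3', '5', '3', '0', '5', '1']
Total: 7

7


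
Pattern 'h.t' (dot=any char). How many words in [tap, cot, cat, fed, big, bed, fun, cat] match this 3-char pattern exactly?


Pattern 'h.t' means: starts with 'h', any single char, ends with 't'.
Checking each word (must be exactly 3 chars):
  'tap' (len=3): no
  'cot' (len=3): no
  'cat' (len=3): no
  'fed' (len=3): no
  'big' (len=3): no
  'bed' (len=3): no
  'fun' (len=3): no
  'cat' (len=3): no
Matching words: []
Total: 0

0


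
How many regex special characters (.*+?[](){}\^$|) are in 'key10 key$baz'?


Regex special characters are: . * + ? [ ] ( ) { } \ ^ $ |
Scanning 'key10 key$baz':
  pos 9: '$' -> SPECIAL
Special chars found: ['$']
Total: 1

1


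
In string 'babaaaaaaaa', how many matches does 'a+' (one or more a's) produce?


Pattern 'a+' matches one or more consecutive a's.
String: 'babaaaaaaaa'
Scanning for runs of a:
  Match 1: 'a' (length 1)
  Match 2: 'aaaaaaaa' (length 8)
Total matches: 2

2


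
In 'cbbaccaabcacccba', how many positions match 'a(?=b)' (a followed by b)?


Lookahead 'a(?=b)' matches 'a' only when followed by 'b'.
String: 'cbbaccaabcacccba'
Checking each position where char is 'a':
  pos 3: 'a' -> no (next='c')
  pos 6: 'a' -> no (next='a')
  pos 7: 'a' -> MATCH (next='b')
  pos 10: 'a' -> no (next='c')
Matching positions: [7]
Count: 1

1


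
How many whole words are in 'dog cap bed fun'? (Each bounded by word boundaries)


Word boundaries (\b) mark the start/end of each word.
Text: 'dog cap bed fun'
Splitting by whitespace:
  Word 1: 'dog'
  Word 2: 'cap'
  Word 3: 'bed'
  Word 4: 'fun'
Total whole words: 4

4


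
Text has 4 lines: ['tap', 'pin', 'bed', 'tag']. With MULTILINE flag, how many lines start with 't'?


With MULTILINE flag, ^ matches the start of each line.
Lines: ['tap', 'pin', 'bed', 'tag']
Checking which lines start with 't':
  Line 1: 'tap' -> MATCH
  Line 2: 'pin' -> no
  Line 3: 'bed' -> no
  Line 4: 'tag' -> MATCH
Matching lines: ['tap', 'tag']
Count: 2

2


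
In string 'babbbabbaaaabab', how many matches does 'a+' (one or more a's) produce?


Pattern 'a+' matches one or more consecutive a's.
String: 'babbbabbaaaabab'
Scanning for runs of a:
  Match 1: 'a' (length 1)
  Match 2: 'a' (length 1)
  Match 3: 'aaaa' (length 4)
  Match 4: 'a' (length 1)
Total matches: 4

4


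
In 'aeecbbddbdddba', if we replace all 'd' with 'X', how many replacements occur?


re.sub('d', 'X', text) replaces every occurrence of 'd' with 'X'.
Text: 'aeecbbddbdddba'
Scanning for 'd':
  pos 6: 'd' -> replacement #1
  pos 7: 'd' -> replacement #2
  pos 9: 'd' -> replacement #3
  pos 10: 'd' -> replacement #4
  pos 11: 'd' -> replacement #5
Total replacements: 5

5


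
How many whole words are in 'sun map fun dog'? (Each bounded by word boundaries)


Word boundaries (\b) mark the start/end of each word.
Text: 'sun map fun dog'
Splitting by whitespace:
  Word 1: 'sun'
  Word 2: 'map'
  Word 3: 'fun'
  Word 4: 'dog'
Total whole words: 4

4


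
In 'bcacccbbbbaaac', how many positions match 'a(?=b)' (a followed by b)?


Lookahead 'a(?=b)' matches 'a' only when followed by 'b'.
String: 'bcacccbbbbaaac'
Checking each position where char is 'a':
  pos 2: 'a' -> no (next='c')
  pos 10: 'a' -> no (next='a')
  pos 11: 'a' -> no (next='a')
  pos 12: 'a' -> no (next='c')
Matching positions: []
Count: 0

0


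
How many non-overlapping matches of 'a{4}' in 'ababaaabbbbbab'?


Pattern 'a{4}' matches exactly 4 consecutive a's (greedy, non-overlapping).
String: 'ababaaabbbbbab'
Scanning for runs of a's:
  Run at pos 0: 'a' (length 1) -> 0 match(es)
  Run at pos 2: 'a' (length 1) -> 0 match(es)
  Run at pos 4: 'aaa' (length 3) -> 0 match(es)
  Run at pos 12: 'a' (length 1) -> 0 match(es)
Matches found: []
Total: 0

0


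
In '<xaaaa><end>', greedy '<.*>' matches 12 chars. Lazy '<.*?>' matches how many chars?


Greedy '<.*>' tries to match as MUCH as possible.
Lazy '<.*?>' tries to match as LITTLE as possible.

String: '<xaaaa><end>'
Greedy '<.*>' starts at first '<' and extends to the LAST '>': '<xaaaa><end>' (12 chars)
Lazy '<.*?>' starts at first '<' and stops at the FIRST '>': '<xaaaa>' (7 chars)

7


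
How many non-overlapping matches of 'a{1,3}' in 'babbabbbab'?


Pattern 'a{1,3}' matches between 1 and 3 consecutive a's (greedy).
String: 'babbabbbab'
Finding runs of a's and applying greedy matching:
  Run at pos 1: 'a' (length 1)
  Run at pos 4: 'a' (length 1)
  Run at pos 8: 'a' (length 1)
Matches: ['a', 'a', 'a']
Count: 3

3


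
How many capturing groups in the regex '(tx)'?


To count capturing groups, count each '(' that starts a group.
Pattern: '(tx)'
Walking through the pattern:
  Position 0: '(' -> group #1
Total capturing groups: 1

1


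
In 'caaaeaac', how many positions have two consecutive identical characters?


Looking for consecutive identical characters in 'caaaeaac':
  pos 0-1: 'c' vs 'a' -> different
  pos 1-2: 'a' vs 'a' -> MATCH ('aa')
  pos 2-3: 'a' vs 'a' -> MATCH ('aa')
  pos 3-4: 'a' vs 'e' -> different
  pos 4-5: 'e' vs 'a' -> different
  pos 5-6: 'a' vs 'a' -> MATCH ('aa')
  pos 6-7: 'a' vs 'c' -> different
Consecutive identical pairs: ['aa', 'aa', 'aa']
Count: 3

3


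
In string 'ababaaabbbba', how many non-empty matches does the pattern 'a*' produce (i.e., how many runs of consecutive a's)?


Pattern 'a*' matches zero or more a's. We want non-empty runs of consecutive a's.
String: 'ababaaabbbba'
Walking through the string to find runs of a's:
  Run 1: positions 0-0 -> 'a'
  Run 2: positions 2-2 -> 'a'
  Run 3: positions 4-6 -> 'aaa'
  Run 4: positions 11-11 -> 'a'
Non-empty runs found: ['a', 'a', 'aaa', 'a']
Count: 4

4


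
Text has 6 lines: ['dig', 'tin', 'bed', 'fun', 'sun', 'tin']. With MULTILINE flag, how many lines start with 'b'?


With MULTILINE flag, ^ matches the start of each line.
Lines: ['dig', 'tin', 'bed', 'fun', 'sun', 'tin']
Checking which lines start with 'b':
  Line 1: 'dig' -> no
  Line 2: 'tin' -> no
  Line 3: 'bed' -> MATCH
  Line 4: 'fun' -> no
  Line 5: 'sun' -> no
  Line 6: 'tin' -> no
Matching lines: ['bed']
Count: 1

1


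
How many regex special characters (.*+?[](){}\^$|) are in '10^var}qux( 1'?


Regex special characters are: . * + ? [ ] ( ) { } \ ^ $ |
Scanning '10^var}qux( 1':
  pos 2: '^' -> SPECIAL
  pos 6: '}' -> SPECIAL
  pos 10: '(' -> SPECIAL
Special chars found: ['^', '}', '(']
Total: 3

3


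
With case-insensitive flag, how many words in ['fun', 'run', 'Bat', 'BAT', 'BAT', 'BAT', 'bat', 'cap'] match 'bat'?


Case-insensitive matching: compare each word's lowercase form to 'bat'.
  'fun' -> lower='fun' -> no
  'run' -> lower='run' -> no
  'Bat' -> lower='bat' -> MATCH
  'BAT' -> lower='bat' -> MATCH
  'BAT' -> lower='bat' -> MATCH
  'BAT' -> lower='bat' -> MATCH
  'bat' -> lower='bat' -> MATCH
  'cap' -> lower='cap' -> no
Matches: ['Bat', 'BAT', 'BAT', 'BAT', 'bat']
Count: 5

5


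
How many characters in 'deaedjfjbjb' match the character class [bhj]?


Character class [bhj] matches any of: {b, h, j}
Scanning string 'deaedjfjbjb' character by character:
  pos 0: 'd' -> no
  pos 1: 'e' -> no
  pos 2: 'a' -> no
  pos 3: 'e' -> no
  pos 4: 'd' -> no
  pos 5: 'j' -> MATCH
  pos 6: 'f' -> no
  pos 7: 'j' -> MATCH
  pos 8: 'b' -> MATCH
  pos 9: 'j' -> MATCH
  pos 10: 'b' -> MATCH
Total matches: 5

5


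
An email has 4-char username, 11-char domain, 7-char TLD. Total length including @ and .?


An email address has format: username@domain.tld
Username length: 4
'@' character: 1
Domain length: 11
'.' character: 1
TLD length: 7
Total = 4 + 1 + 11 + 1 + 7 = 24

24


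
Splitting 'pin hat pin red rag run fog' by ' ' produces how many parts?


Splitting by ' ' breaks the string at each occurrence of the separator.
Text: 'pin hat pin red rag run fog'
Parts after split:
  Part 1: 'pin'
  Part 2: 'hat'
  Part 3: 'pin'
  Part 4: 'red'
  Part 5: 'rag'
  Part 6: 'run'
  Part 7: 'fog'
Total parts: 7

7


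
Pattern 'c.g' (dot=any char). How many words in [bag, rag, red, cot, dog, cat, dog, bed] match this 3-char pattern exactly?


Pattern 'c.g' means: starts with 'c', any single char, ends with 'g'.
Checking each word (must be exactly 3 chars):
  'bag' (len=3): no
  'rag' (len=3): no
  'red' (len=3): no
  'cot' (len=3): no
  'dog' (len=3): no
  'cat' (len=3): no
  'dog' (len=3): no
  'bed' (len=3): no
Matching words: []
Total: 0

0


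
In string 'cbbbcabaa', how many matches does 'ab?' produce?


Pattern 'ab?' matches 'a' optionally followed by 'b'.
String: 'cbbbcabaa'
Scanning left to right for 'a' then checking next char:
  Match 1: 'ab' (a followed by b)
  Match 2: 'a' (a not followed by b)
  Match 3: 'a' (a not followed by b)
Total matches: 3

3


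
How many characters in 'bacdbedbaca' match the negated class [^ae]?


Negated class [^ae] matches any char NOT in {a, e}
Scanning 'bacdbedbaca':
  pos 0: 'b' -> MATCH
  pos 1: 'a' -> no (excluded)
  pos 2: 'c' -> MATCH
  pos 3: 'd' -> MATCH
  pos 4: 'b' -> MATCH
  pos 5: 'e' -> no (excluded)
  pos 6: 'd' -> MATCH
  pos 7: 'b' -> MATCH
  pos 8: 'a' -> no (excluded)
  pos 9: 'c' -> MATCH
  pos 10: 'a' -> no (excluded)
Total matches: 7

7


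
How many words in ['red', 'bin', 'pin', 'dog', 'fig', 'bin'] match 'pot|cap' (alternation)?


Alternation 'pot|cap' matches either 'pot' or 'cap'.
Checking each word:
  'red' -> no
  'bin' -> no
  'pin' -> no
  'dog' -> no
  'fig' -> no
  'bin' -> no
Matches: []
Count: 0

0


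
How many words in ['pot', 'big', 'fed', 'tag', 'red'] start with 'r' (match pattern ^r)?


Pattern ^r anchors to start of word. Check which words begin with 'r':
  'pot' -> no
  'big' -> no
  'fed' -> no
  'tag' -> no
  'red' -> MATCH (starts with 'r')
Matching words: ['red']
Count: 1

1


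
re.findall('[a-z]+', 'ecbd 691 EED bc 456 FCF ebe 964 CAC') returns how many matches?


Pattern '[a-z]+' finds one or more lowercase letters.
Text: 'ecbd 691 EED bc 456 FCF ebe 964 CAC'
Scanning for matches:
  Match 1: 'ecbd'
  Match 2: 'bc'
  Match 3: 'ebe'
Total matches: 3

3


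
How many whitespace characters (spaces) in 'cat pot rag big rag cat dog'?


\s matches whitespace characters (spaces, tabs, etc.).
Text: 'cat pot rag big rag cat dog'
This text has 7 words separated by spaces.
Number of spaces = number of words - 1 = 7 - 1 = 6

6


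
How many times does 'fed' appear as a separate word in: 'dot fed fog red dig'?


Scanning each word for exact match 'fed':
  Word 1: 'dot' -> no
  Word 2: 'fed' -> MATCH
  Word 3: 'fog' -> no
  Word 4: 'red' -> no
  Word 5: 'dig' -> no
Total matches: 1

1


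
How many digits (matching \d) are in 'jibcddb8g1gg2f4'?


\d matches any digit 0-9.
Scanning 'jibcddb8g1gg2f4':
  pos 7: '8' -> DIGIT
  pos 9: '1' -> DIGIT
  pos 12: '2' -> DIGIT
  pos 14: '4' -> DIGIT
Digits found: ['8', '1', '2', '4']
Total: 4

4


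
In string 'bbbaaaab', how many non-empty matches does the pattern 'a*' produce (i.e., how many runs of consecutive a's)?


Pattern 'a*' matches zero or more a's. We want non-empty runs of consecutive a's.
String: 'bbbaaaab'
Walking through the string to find runs of a's:
  Run 1: positions 3-6 -> 'aaaa'
Non-empty runs found: ['aaaa']
Count: 1

1


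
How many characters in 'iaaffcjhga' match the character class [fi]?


Character class [fi] matches any of: {f, i}
Scanning string 'iaaffcjhga' character by character:
  pos 0: 'i' -> MATCH
  pos 1: 'a' -> no
  pos 2: 'a' -> no
  pos 3: 'f' -> MATCH
  pos 4: 'f' -> MATCH
  pos 5: 'c' -> no
  pos 6: 'j' -> no
  pos 7: 'h' -> no
  pos 8: 'g' -> no
  pos 9: 'a' -> no
Total matches: 3

3


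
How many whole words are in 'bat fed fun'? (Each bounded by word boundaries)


Word boundaries (\b) mark the start/end of each word.
Text: 'bat fed fun'
Splitting by whitespace:
  Word 1: 'bat'
  Word 2: 'fed'
  Word 3: 'fun'
Total whole words: 3

3


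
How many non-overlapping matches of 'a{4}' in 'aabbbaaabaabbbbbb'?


Pattern 'a{4}' matches exactly 4 consecutive a's (greedy, non-overlapping).
String: 'aabbbaaabaabbbbbb'
Scanning for runs of a's:
  Run at pos 0: 'aa' (length 2) -> 0 match(es)
  Run at pos 5: 'aaa' (length 3) -> 0 match(es)
  Run at pos 9: 'aa' (length 2) -> 0 match(es)
Matches found: []
Total: 0

0


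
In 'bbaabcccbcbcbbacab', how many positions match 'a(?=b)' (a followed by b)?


Lookahead 'a(?=b)' matches 'a' only when followed by 'b'.
String: 'bbaabcccbcbcbbacab'
Checking each position where char is 'a':
  pos 2: 'a' -> no (next='a')
  pos 3: 'a' -> MATCH (next='b')
  pos 14: 'a' -> no (next='c')
  pos 16: 'a' -> MATCH (next='b')
Matching positions: [3, 16]
Count: 2

2


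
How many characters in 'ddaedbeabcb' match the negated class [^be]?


Negated class [^be] matches any char NOT in {b, e}
Scanning 'ddaedbeabcb':
  pos 0: 'd' -> MATCH
  pos 1: 'd' -> MATCH
  pos 2: 'a' -> MATCH
  pos 3: 'e' -> no (excluded)
  pos 4: 'd' -> MATCH
  pos 5: 'b' -> no (excluded)
  pos 6: 'e' -> no (excluded)
  pos 7: 'a' -> MATCH
  pos 8: 'b' -> no (excluded)
  pos 9: 'c' -> MATCH
  pos 10: 'b' -> no (excluded)
Total matches: 6

6


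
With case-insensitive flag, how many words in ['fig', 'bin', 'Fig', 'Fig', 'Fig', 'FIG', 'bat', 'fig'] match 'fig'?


Case-insensitive matching: compare each word's lowercase form to 'fig'.
  'fig' -> lower='fig' -> MATCH
  'bin' -> lower='bin' -> no
  'Fig' -> lower='fig' -> MATCH
  'Fig' -> lower='fig' -> MATCH
  'Fig' -> lower='fig' -> MATCH
  'FIG' -> lower='fig' -> MATCH
  'bat' -> lower='bat' -> no
  'fig' -> lower='fig' -> MATCH
Matches: ['fig', 'Fig', 'Fig', 'Fig', 'FIG', 'fig']
Count: 6

6


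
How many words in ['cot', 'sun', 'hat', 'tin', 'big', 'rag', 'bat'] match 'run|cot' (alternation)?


Alternation 'run|cot' matches either 'run' or 'cot'.
Checking each word:
  'cot' -> MATCH
  'sun' -> no
  'hat' -> no
  'tin' -> no
  'big' -> no
  'rag' -> no
  'bat' -> no
Matches: ['cot']
Count: 1

1


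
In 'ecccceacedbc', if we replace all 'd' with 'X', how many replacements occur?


re.sub('d', 'X', text) replaces every occurrence of 'd' with 'X'.
Text: 'ecccceacedbc'
Scanning for 'd':
  pos 9: 'd' -> replacement #1
Total replacements: 1

1


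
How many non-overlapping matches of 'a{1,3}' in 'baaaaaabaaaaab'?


Pattern 'a{1,3}' matches between 1 and 3 consecutive a's (greedy).
String: 'baaaaaabaaaaab'
Finding runs of a's and applying greedy matching:
  Run at pos 1: 'aaaaaa' (length 6)
  Run at pos 8: 'aaaaa' (length 5)
Matches: ['aaa', 'aaa', 'aaa', 'aa']
Count: 4

4


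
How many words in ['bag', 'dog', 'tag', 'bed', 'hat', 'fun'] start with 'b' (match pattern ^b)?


Pattern ^b anchors to start of word. Check which words begin with 'b':
  'bag' -> MATCH (starts with 'b')
  'dog' -> no
  'tag' -> no
  'bed' -> MATCH (starts with 'b')
  'hat' -> no
  'fun' -> no
Matching words: ['bag', 'bed']
Count: 2

2


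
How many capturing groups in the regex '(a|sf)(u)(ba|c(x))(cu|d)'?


To count capturing groups, count each '(' that starts a group.
Pattern: '(a|sf)(u)(ba|c(x))(cu|d)'
Walking through the pattern:
  Position 0: '(' -> group #1
  Position 6: '(' -> group #2
  Position 9: '(' -> group #3
  Position 14: '(' -> group #4
  Position 18: '(' -> group #5
Total capturing groups: 5

5


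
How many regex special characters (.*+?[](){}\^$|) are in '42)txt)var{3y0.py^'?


Regex special characters are: . * + ? [ ] ( ) { } \ ^ $ |
Scanning '42)txt)var{3y0.py^':
  pos 2: ')' -> SPECIAL
  pos 6: ')' -> SPECIAL
  pos 10: '{' -> SPECIAL
  pos 14: '.' -> SPECIAL
  pos 17: '^' -> SPECIAL
Special chars found: [')', ')', '{', '.', '^']
Total: 5

5


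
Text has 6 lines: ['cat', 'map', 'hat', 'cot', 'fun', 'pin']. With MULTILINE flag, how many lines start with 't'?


With MULTILINE flag, ^ matches the start of each line.
Lines: ['cat', 'map', 'hat', 'cot', 'fun', 'pin']
Checking which lines start with 't':
  Line 1: 'cat' -> no
  Line 2: 'map' -> no
  Line 3: 'hat' -> no
  Line 4: 'cot' -> no
  Line 5: 'fun' -> no
  Line 6: 'pin' -> no
Matching lines: []
Count: 0

0


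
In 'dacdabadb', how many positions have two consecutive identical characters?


Looking for consecutive identical characters in 'dacdabadb':
  pos 0-1: 'd' vs 'a' -> different
  pos 1-2: 'a' vs 'c' -> different
  pos 2-3: 'c' vs 'd' -> different
  pos 3-4: 'd' vs 'a' -> different
  pos 4-5: 'a' vs 'b' -> different
  pos 5-6: 'b' vs 'a' -> different
  pos 6-7: 'a' vs 'd' -> different
  pos 7-8: 'd' vs 'b' -> different
Consecutive identical pairs: []
Count: 0

0


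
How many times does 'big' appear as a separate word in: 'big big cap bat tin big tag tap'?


Scanning each word for exact match 'big':
  Word 1: 'big' -> MATCH
  Word 2: 'big' -> MATCH
  Word 3: 'cap' -> no
  Word 4: 'bat' -> no
  Word 5: 'tin' -> no
  Word 6: 'big' -> MATCH
  Word 7: 'tag' -> no
  Word 8: 'tap' -> no
Total matches: 3

3


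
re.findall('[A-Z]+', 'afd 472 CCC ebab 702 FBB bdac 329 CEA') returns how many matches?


Pattern '[A-Z]+' finds one or more uppercase letters.
Text: 'afd 472 CCC ebab 702 FBB bdac 329 CEA'
Scanning for matches:
  Match 1: 'CCC'
  Match 2: 'FBB'
  Match 3: 'CEA'
Total matches: 3

3


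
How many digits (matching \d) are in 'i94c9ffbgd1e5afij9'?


\d matches any digit 0-9.
Scanning 'i94c9ffbgd1e5afij9':
  pos 1: '9' -> DIGIT
  pos 2: '4' -> DIGIT
  pos 4: '9' -> DIGIT
  pos 10: '1' -> DIGIT
  pos 12: '5' -> DIGIT
  pos 17: '9' -> DIGIT
Digits found: ['9', '4', '9', '1', '5', '9']
Total: 6

6


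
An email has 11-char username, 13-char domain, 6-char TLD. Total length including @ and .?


An email address has format: username@domain.tld
Username length: 11
'@' character: 1
Domain length: 13
'.' character: 1
TLD length: 6
Total = 11 + 1 + 13 + 1 + 6 = 32

32


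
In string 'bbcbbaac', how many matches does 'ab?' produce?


Pattern 'ab?' matches 'a' optionally followed by 'b'.
String: 'bbcbbaac'
Scanning left to right for 'a' then checking next char:
  Match 1: 'a' (a not followed by b)
  Match 2: 'a' (a not followed by b)
Total matches: 2

2


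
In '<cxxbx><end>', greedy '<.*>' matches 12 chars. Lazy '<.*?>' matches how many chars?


Greedy '<.*>' tries to match as MUCH as possible.
Lazy '<.*?>' tries to match as LITTLE as possible.

String: '<cxxbx><end>'
Greedy '<.*>' starts at first '<' and extends to the LAST '>': '<cxxbx><end>' (12 chars)
Lazy '<.*?>' starts at first '<' and stops at the FIRST '>': '<cxxbx>' (7 chars)

7


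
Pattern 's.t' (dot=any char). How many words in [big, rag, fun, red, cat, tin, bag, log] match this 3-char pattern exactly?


Pattern 's.t' means: starts with 's', any single char, ends with 't'.
Checking each word (must be exactly 3 chars):
  'big' (len=3): no
  'rag' (len=3): no
  'fun' (len=3): no
  'red' (len=3): no
  'cat' (len=3): no
  'tin' (len=3): no
  'bag' (len=3): no
  'log' (len=3): no
Matching words: []
Total: 0

0


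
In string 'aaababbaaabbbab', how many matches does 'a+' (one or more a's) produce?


Pattern 'a+' matches one or more consecutive a's.
String: 'aaababbaaabbbab'
Scanning for runs of a:
  Match 1: 'aaa' (length 3)
  Match 2: 'a' (length 1)
  Match 3: 'aaa' (length 3)
  Match 4: 'a' (length 1)
Total matches: 4

4


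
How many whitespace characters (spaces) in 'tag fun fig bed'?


\s matches whitespace characters (spaces, tabs, etc.).
Text: 'tag fun fig bed'
This text has 4 words separated by spaces.
Number of spaces = number of words - 1 = 4 - 1 = 3

3


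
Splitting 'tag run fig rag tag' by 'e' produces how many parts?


Splitting by 'e' breaks the string at each occurrence of the separator.
Text: 'tag run fig rag tag'
Parts after split:
  Part 1: 'tag run fig rag tag'
Total parts: 1

1


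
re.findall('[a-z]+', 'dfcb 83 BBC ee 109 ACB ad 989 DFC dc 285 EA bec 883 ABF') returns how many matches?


Pattern '[a-z]+' finds one or more lowercase letters.
Text: 'dfcb 83 BBC ee 109 ACB ad 989 DFC dc 285 EA bec 883 ABF'
Scanning for matches:
  Match 1: 'dfcb'
  Match 2: 'ee'
  Match 3: 'ad'
  Match 4: 'dc'
  Match 5: 'bec'
Total matches: 5

5


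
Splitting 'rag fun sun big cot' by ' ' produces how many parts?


Splitting by ' ' breaks the string at each occurrence of the separator.
Text: 'rag fun sun big cot'
Parts after split:
  Part 1: 'rag'
  Part 2: 'fun'
  Part 3: 'sun'
  Part 4: 'big'
  Part 5: 'cot'
Total parts: 5

5


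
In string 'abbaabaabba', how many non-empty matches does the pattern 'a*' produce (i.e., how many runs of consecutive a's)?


Pattern 'a*' matches zero or more a's. We want non-empty runs of consecutive a's.
String: 'abbaabaabba'
Walking through the string to find runs of a's:
  Run 1: positions 0-0 -> 'a'
  Run 2: positions 3-4 -> 'aa'
  Run 3: positions 6-7 -> 'aa'
  Run 4: positions 10-10 -> 'a'
Non-empty runs found: ['a', 'aa', 'aa', 'a']
Count: 4

4


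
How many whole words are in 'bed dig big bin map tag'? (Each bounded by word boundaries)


Word boundaries (\b) mark the start/end of each word.
Text: 'bed dig big bin map tag'
Splitting by whitespace:
  Word 1: 'bed'
  Word 2: 'dig'
  Word 3: 'big'
  Word 4: 'bin'
  Word 5: 'map'
  Word 6: 'tag'
Total whole words: 6

6


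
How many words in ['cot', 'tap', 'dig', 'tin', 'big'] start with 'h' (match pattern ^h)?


Pattern ^h anchors to start of word. Check which words begin with 'h':
  'cot' -> no
  'tap' -> no
  'dig' -> no
  'tin' -> no
  'big' -> no
Matching words: []
Count: 0

0


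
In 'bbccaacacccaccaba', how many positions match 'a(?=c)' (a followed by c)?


Lookahead 'a(?=c)' matches 'a' only when followed by 'c'.
String: 'bbccaacacccaccaba'
Checking each position where char is 'a':
  pos 4: 'a' -> no (next='a')
  pos 5: 'a' -> MATCH (next='c')
  pos 7: 'a' -> MATCH (next='c')
  pos 11: 'a' -> MATCH (next='c')
  pos 14: 'a' -> no (next='b')
Matching positions: [5, 7, 11]
Count: 3

3


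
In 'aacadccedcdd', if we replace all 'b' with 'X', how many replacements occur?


re.sub('b', 'X', text) replaces every occurrence of 'b' with 'X'.
Text: 'aacadccedcdd'
Scanning for 'b':
Total replacements: 0

0


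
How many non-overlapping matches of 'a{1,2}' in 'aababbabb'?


Pattern 'a{1,2}' matches between 1 and 2 consecutive a's (greedy).
String: 'aababbabb'
Finding runs of a's and applying greedy matching:
  Run at pos 0: 'aa' (length 2)
  Run at pos 3: 'a' (length 1)
  Run at pos 6: 'a' (length 1)
Matches: ['aa', 'a', 'a']
Count: 3

3


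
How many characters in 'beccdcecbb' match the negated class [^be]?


Negated class [^be] matches any char NOT in {b, e}
Scanning 'beccdcecbb':
  pos 0: 'b' -> no (excluded)
  pos 1: 'e' -> no (excluded)
  pos 2: 'c' -> MATCH
  pos 3: 'c' -> MATCH
  pos 4: 'd' -> MATCH
  pos 5: 'c' -> MATCH
  pos 6: 'e' -> no (excluded)
  pos 7: 'c' -> MATCH
  pos 8: 'b' -> no (excluded)
  pos 9: 'b' -> no (excluded)
Total matches: 5

5


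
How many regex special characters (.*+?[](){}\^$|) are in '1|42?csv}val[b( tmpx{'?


Regex special characters are: . * + ? [ ] ( ) { } \ ^ $ |
Scanning '1|42?csv}val[b( tmpx{':
  pos 1: '|' -> SPECIAL
  pos 4: '?' -> SPECIAL
  pos 8: '}' -> SPECIAL
  pos 12: '[' -> SPECIAL
  pos 14: '(' -> SPECIAL
  pos 20: '{' -> SPECIAL
Special chars found: ['|', '?', '}', '[', '(', '{']
Total: 6

6


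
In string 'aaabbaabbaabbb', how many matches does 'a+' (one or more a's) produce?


Pattern 'a+' matches one or more consecutive a's.
String: 'aaabbaabbaabbb'
Scanning for runs of a:
  Match 1: 'aaa' (length 3)
  Match 2: 'aa' (length 2)
  Match 3: 'aa' (length 2)
Total matches: 3

3


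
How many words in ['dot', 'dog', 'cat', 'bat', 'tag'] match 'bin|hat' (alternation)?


Alternation 'bin|hat' matches either 'bin' or 'hat'.
Checking each word:
  'dot' -> no
  'dog' -> no
  'cat' -> no
  'bat' -> no
  'tag' -> no
Matches: []
Count: 0

0


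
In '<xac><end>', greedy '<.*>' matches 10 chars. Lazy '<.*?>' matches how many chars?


Greedy '<.*>' tries to match as MUCH as possible.
Lazy '<.*?>' tries to match as LITTLE as possible.

String: '<xac><end>'
Greedy '<.*>' starts at first '<' and extends to the LAST '>': '<xac><end>' (10 chars)
Lazy '<.*?>' starts at first '<' and stops at the FIRST '>': '<xac>' (5 chars)

5


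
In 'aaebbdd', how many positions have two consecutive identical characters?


Looking for consecutive identical characters in 'aaebbdd':
  pos 0-1: 'a' vs 'a' -> MATCH ('aa')
  pos 1-2: 'a' vs 'e' -> different
  pos 2-3: 'e' vs 'b' -> different
  pos 3-4: 'b' vs 'b' -> MATCH ('bb')
  pos 4-5: 'b' vs 'd' -> different
  pos 5-6: 'd' vs 'd' -> MATCH ('dd')
Consecutive identical pairs: ['aa', 'bb', 'dd']
Count: 3

3


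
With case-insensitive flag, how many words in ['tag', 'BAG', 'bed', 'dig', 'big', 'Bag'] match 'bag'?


Case-insensitive matching: compare each word's lowercase form to 'bag'.
  'tag' -> lower='tag' -> no
  'BAG' -> lower='bag' -> MATCH
  'bed' -> lower='bed' -> no
  'dig' -> lower='dig' -> no
  'big' -> lower='big' -> no
  'Bag' -> lower='bag' -> MATCH
Matches: ['BAG', 'Bag']
Count: 2

2


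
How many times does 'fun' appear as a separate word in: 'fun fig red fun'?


Scanning each word for exact match 'fun':
  Word 1: 'fun' -> MATCH
  Word 2: 'fig' -> no
  Word 3: 'red' -> no
  Word 4: 'fun' -> MATCH
Total matches: 2

2


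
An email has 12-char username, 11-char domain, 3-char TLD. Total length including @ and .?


An email address has format: username@domain.tld
Username length: 12
'@' character: 1
Domain length: 11
'.' character: 1
TLD length: 3
Total = 12 + 1 + 11 + 1 + 3 = 28

28


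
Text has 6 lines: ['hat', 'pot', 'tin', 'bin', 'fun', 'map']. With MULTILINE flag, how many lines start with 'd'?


With MULTILINE flag, ^ matches the start of each line.
Lines: ['hat', 'pot', 'tin', 'bin', 'fun', 'map']
Checking which lines start with 'd':
  Line 1: 'hat' -> no
  Line 2: 'pot' -> no
  Line 3: 'tin' -> no
  Line 4: 'bin' -> no
  Line 5: 'fun' -> no
  Line 6: 'map' -> no
Matching lines: []
Count: 0

0


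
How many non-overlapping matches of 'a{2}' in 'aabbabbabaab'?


Pattern 'a{2}' matches exactly 2 consecutive a's (greedy, non-overlapping).
String: 'aabbabbabaab'
Scanning for runs of a's:
  Run at pos 0: 'aa' (length 2) -> 1 match(es)
  Run at pos 4: 'a' (length 1) -> 0 match(es)
  Run at pos 7: 'a' (length 1) -> 0 match(es)
  Run at pos 9: 'aa' (length 2) -> 1 match(es)
Matches found: ['aa', 'aa']
Total: 2

2


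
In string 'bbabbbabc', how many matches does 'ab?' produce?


Pattern 'ab?' matches 'a' optionally followed by 'b'.
String: 'bbabbbabc'
Scanning left to right for 'a' then checking next char:
  Match 1: 'ab' (a followed by b)
  Match 2: 'ab' (a followed by b)
Total matches: 2

2


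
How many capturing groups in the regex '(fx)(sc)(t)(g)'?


To count capturing groups, count each '(' that starts a group.
Pattern: '(fx)(sc)(t)(g)'
Walking through the pattern:
  Position 0: '(' -> group #1
  Position 4: '(' -> group #2
  Position 8: '(' -> group #3
  Position 11: '(' -> group #4
Total capturing groups: 4

4


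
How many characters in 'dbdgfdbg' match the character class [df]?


Character class [df] matches any of: {d, f}
Scanning string 'dbdgfdbg' character by character:
  pos 0: 'd' -> MATCH
  pos 1: 'b' -> no
  pos 2: 'd' -> MATCH
  pos 3: 'g' -> no
  pos 4: 'f' -> MATCH
  pos 5: 'd' -> MATCH
  pos 6: 'b' -> no
  pos 7: 'g' -> no
Total matches: 4

4


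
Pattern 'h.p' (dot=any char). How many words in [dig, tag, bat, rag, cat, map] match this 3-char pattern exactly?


Pattern 'h.p' means: starts with 'h', any single char, ends with 'p'.
Checking each word (must be exactly 3 chars):
  'dig' (len=3): no
  'tag' (len=3): no
  'bat' (len=3): no
  'rag' (len=3): no
  'cat' (len=3): no
  'map' (len=3): no
Matching words: []
Total: 0

0


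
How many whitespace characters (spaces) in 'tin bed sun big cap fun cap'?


\s matches whitespace characters (spaces, tabs, etc.).
Text: 'tin bed sun big cap fun cap'
This text has 7 words separated by spaces.
Number of spaces = number of words - 1 = 7 - 1 = 6

6


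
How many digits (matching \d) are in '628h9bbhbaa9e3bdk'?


\d matches any digit 0-9.
Scanning '628h9bbhbaa9e3bdk':
  pos 0: '6' -> DIGIT
  pos 1: '2' -> DIGIT
  pos 2: '8' -> DIGIT
  pos 4: '9' -> DIGIT
  pos 11: '9' -> DIGIT
  pos 13: '3' -> DIGIT
Digits found: ['6', '2', '8', '9', '9', '3']
Total: 6

6


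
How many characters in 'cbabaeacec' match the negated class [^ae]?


Negated class [^ae] matches any char NOT in {a, e}
Scanning 'cbabaeacec':
  pos 0: 'c' -> MATCH
  pos 1: 'b' -> MATCH
  pos 2: 'a' -> no (excluded)
  pos 3: 'b' -> MATCH
  pos 4: 'a' -> no (excluded)
  pos 5: 'e' -> no (excluded)
  pos 6: 'a' -> no (excluded)
  pos 7: 'c' -> MATCH
  pos 8: 'e' -> no (excluded)
  pos 9: 'c' -> MATCH
Total matches: 5

5


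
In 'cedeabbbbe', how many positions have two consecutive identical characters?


Looking for consecutive identical characters in 'cedeabbbbe':
  pos 0-1: 'c' vs 'e' -> different
  pos 1-2: 'e' vs 'd' -> different
  pos 2-3: 'd' vs 'e' -> different
  pos 3-4: 'e' vs 'a' -> different
  pos 4-5: 'a' vs 'b' -> different
  pos 5-6: 'b' vs 'b' -> MATCH ('bb')
  pos 6-7: 'b' vs 'b' -> MATCH ('bb')
  pos 7-8: 'b' vs 'b' -> MATCH ('bb')
  pos 8-9: 'b' vs 'e' -> different
Consecutive identical pairs: ['bb', 'bb', 'bb']
Count: 3

3


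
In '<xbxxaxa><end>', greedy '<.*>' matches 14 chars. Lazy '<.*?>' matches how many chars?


Greedy '<.*>' tries to match as MUCH as possible.
Lazy '<.*?>' tries to match as LITTLE as possible.

String: '<xbxxaxa><end>'
Greedy '<.*>' starts at first '<' and extends to the LAST '>': '<xbxxaxa><end>' (14 chars)
Lazy '<.*?>' starts at first '<' and stops at the FIRST '>': '<xbxxaxa>' (9 chars)

9
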